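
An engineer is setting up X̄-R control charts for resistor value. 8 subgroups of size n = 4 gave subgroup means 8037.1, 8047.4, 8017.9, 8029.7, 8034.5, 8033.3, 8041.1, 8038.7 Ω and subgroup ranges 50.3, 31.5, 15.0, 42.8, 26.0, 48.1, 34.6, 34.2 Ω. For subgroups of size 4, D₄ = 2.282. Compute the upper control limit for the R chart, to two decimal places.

80.58

R̄ = (50.3 + 31.5 + 15.0 + 42.8 + 26.0 + 48.1 + 34.6 + 34.2) / 8 = 282.5000 / 8 = 35.3125
UCL_R = D₄·R̄ = 2.282 × 35.3125 = 80.5831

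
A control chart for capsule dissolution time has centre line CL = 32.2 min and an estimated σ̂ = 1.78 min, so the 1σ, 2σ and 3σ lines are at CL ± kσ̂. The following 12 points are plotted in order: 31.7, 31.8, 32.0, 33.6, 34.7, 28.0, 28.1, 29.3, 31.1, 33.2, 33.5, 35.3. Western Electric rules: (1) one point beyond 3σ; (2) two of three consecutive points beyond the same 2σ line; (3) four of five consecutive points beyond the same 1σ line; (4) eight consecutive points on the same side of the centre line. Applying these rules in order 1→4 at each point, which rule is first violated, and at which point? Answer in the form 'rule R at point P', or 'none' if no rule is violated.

rule 2 at point 7

Zone of each point (C = within 1σ̂, B = 1σ̂–2σ̂, A = 2σ̂–3σ̂, * = beyond 3σ̂; sign = side of CL): 1:-C, 2:-C, 3:-C, 4:+C, 5:+B, 6:-A, 7:-A, 8:-B, 9:-C, 10:+C, 11:+C, 12:+B
Rule 2 (two of three consecutive points beyond the same 2σ limit) is satisfied at point 7.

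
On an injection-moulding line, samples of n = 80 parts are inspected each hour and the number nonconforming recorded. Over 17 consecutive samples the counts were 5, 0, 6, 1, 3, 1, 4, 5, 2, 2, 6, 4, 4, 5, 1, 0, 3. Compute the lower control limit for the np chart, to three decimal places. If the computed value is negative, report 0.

0.000

p̄ = Σdᵢ / (k·n) = 52 / (17 × 80) = 0.03824
LCL = np̄ − 3·√(np̄(1−p̄)) = 3.0588 − 3 × 1.7152 = -2.0867 → 0 (negative, so LCL = 0)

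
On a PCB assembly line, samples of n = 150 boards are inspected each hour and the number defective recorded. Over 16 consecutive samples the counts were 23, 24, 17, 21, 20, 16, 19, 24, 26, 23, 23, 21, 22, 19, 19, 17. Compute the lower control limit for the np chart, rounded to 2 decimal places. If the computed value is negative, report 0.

8.16

p̄ = Σdᵢ / (k·n) = 334 / (16 × 150) = 0.13917
LCL = np̄ − 3·√(np̄(1−p̄)) = 20.8750 − 3 × 4.2391 = 8.1577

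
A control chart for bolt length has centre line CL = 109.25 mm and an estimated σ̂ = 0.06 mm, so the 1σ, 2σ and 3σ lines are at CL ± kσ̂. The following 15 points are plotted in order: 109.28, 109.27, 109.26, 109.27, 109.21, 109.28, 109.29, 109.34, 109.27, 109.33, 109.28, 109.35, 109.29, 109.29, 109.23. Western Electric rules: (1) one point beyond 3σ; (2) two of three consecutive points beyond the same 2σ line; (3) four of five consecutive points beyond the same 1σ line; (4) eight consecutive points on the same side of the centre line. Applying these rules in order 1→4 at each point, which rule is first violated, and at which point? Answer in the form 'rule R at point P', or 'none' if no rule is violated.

rule 4 at point 13

Zone of each point (C = within 1σ̂, B = 1σ̂–2σ̂, A = 2σ̂–3σ̂, * = beyond 3σ̂; sign = side of CL): 1:+C, 2:+C, 3:+C, 4:+C, 5:-C, 6:+C, 7:+C, 8:+B, 9:+C, 10:+B, 11:+C, 12:+B, 13:+C, 14:+C, 15:-C
Rule 4 (eight consecutive points on the same side of the centre line) is satisfied at point 13.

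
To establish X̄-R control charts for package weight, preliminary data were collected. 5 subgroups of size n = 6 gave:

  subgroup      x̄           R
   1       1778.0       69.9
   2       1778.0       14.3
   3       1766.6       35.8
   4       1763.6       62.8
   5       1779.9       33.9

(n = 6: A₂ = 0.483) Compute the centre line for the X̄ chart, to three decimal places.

X̄̄ = (1778.0 + 1778.0 + 1766.6 + 1763.6 + 1779.9) / 5 = 8866.1000 / 5 = 1773.2200
CL = X̄̄ = 1773.2200

1773.220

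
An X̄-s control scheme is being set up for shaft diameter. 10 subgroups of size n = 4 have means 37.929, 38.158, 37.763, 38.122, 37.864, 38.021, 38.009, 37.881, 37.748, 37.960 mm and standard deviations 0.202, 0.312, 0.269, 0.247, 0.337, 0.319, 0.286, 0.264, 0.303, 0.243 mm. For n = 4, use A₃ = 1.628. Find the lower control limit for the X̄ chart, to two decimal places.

X̄̄ = (37.929 + 38.158 + 37.763 + 38.122 + 37.864 + 38.021 + 38.009 + 37.881 + 37.748 + 37.960) / 10 = 37.9455
s̄ = (0.202 + 0.312 + 0.269 + 0.247 + 0.337 + 0.319 + 0.286 + 0.264 + 0.303 + 0.243) / 10 = 0.2782
LCL = X̄̄ − A₃·s̄ = 37.9455 − 1.628 × 0.2782 = 37.4926

37.49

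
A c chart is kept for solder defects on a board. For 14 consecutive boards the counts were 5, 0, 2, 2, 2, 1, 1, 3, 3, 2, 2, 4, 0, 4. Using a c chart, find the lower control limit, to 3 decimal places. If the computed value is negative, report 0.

c̄ = (5 + 0 + 2 + 2 + 2 + 1 + 1 + 3 + 3 + 2 + 2 + 4 + 0 + 4) / 14 = 31 / 14 = 2.2143
LCL = c̄ − 3√c̄ = 2.2143 − 3 × 1.4880 = -2.2499 → 0 (cannot be negative)

0.000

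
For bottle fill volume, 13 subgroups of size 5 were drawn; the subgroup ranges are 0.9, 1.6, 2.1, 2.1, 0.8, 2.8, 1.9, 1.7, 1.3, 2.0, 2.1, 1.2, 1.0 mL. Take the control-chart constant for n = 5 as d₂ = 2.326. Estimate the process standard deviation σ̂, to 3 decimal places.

R̄ = (0.9 + 1.6 + 2.1 + 2.1 + 0.8 + 2.8 + 1.9 + 1.7 + 1.3 + 2.0 + 2.1 + 1.2 + 1.0) / 13 = 1.6538
σ̂ = R̄ / d₂ = 1.6538 / 2.326 = 0.7110

0.711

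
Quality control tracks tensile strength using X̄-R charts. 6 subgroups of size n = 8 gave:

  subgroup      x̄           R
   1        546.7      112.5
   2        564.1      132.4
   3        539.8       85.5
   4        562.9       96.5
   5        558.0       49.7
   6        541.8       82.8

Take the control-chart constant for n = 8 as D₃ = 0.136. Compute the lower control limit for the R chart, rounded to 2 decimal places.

12.68

R̄ = (112.5 + 132.4 + 85.5 + 96.5 + 49.7 + 82.8) / 6 = 559.4000 / 6 = 93.2333
LCL_R = D₃·R̄ = 0.136 × 93.2333 = 12.6797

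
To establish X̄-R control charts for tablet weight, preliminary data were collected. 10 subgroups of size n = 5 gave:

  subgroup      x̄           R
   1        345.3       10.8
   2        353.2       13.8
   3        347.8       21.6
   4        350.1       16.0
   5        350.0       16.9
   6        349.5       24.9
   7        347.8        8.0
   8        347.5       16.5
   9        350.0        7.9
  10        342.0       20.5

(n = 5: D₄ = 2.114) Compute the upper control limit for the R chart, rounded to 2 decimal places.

33.17

R̄ = (10.8 + 13.8 + 21.6 + 16.0 + 16.9 + 24.9 + 8.0 + 16.5 + 7.9 + 20.5) / 10 = 156.9000 / 10 = 15.6900
UCL_R = D₄·R̄ = 2.114 × 15.6900 = 33.1687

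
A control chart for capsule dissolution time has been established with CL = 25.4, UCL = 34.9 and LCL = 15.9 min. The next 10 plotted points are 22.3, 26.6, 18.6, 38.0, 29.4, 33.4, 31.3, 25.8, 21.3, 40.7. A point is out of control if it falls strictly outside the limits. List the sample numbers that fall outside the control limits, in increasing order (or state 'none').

4, 10

Compare each point to [15.9, 34.9]: sample 4 = 38.0 > UCL; sample 10 = 40.7 > UCL.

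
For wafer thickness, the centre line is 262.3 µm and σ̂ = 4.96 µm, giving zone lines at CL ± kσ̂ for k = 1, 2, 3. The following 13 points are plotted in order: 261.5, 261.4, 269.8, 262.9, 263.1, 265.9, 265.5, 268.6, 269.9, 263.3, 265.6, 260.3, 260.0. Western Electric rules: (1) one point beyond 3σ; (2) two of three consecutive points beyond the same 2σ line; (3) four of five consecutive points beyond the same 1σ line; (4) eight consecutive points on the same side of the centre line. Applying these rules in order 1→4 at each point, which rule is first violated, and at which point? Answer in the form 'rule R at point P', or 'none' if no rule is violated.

rule 4 at point 10

Zone of each point (C = within 1σ̂, B = 1σ̂–2σ̂, A = 2σ̂–3σ̂, * = beyond 3σ̂; sign = side of CL): 1:-C, 2:-C, 3:+B, 4:+C, 5:+C, 6:+C, 7:+C, 8:+B, 9:+B, 10:+C, 11:+C, 12:-C, 13:-C
Rule 4 (eight consecutive points on the same side of the centre line) is satisfied at point 10.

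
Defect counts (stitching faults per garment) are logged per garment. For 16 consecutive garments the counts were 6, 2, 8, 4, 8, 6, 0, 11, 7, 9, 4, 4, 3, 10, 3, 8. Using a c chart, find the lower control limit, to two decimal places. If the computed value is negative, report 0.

0.00

c̄ = (6 + 2 + 8 + 4 + 8 + 6 + 0 + 11 + 7 + 9 + 4 + 4 + 3 + 10 + 3 + 8) / 16 = 93 / 16 = 5.8125
LCL = c̄ − 3√c̄ = 5.8125 − 3 × 2.4109 = -1.4202 → 0 (cannot be negative)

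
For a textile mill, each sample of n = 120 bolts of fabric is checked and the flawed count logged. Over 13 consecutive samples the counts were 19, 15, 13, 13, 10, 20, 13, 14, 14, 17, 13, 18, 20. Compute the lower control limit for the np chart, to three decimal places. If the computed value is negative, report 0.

4.344

p̄ = Σdᵢ / (k·n) = 199 / (13 × 120) = 0.12756
LCL = np̄ − 3·√(np̄(1−p̄)) = 15.3077 − 3 × 3.6544 = 4.3444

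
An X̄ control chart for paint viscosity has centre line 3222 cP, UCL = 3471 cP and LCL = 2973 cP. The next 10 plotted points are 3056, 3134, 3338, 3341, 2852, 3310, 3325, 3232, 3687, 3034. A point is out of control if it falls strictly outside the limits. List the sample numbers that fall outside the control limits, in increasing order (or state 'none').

5, 9

Compare each point to [2973, 3471]: sample 5 = 2852 < LCL; sample 9 = 3687 > UCL.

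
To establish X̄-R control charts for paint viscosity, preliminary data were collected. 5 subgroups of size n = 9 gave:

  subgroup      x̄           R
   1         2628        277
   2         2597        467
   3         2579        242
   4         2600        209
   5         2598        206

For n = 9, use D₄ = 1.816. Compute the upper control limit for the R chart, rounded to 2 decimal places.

508.84

R̄ = (277 + 467 + 242 + 209 + 206) / 5 = 1401.0000 / 5 = 280.2000
UCL_R = D₄·R̄ = 1.816 × 280.2000 = 508.8432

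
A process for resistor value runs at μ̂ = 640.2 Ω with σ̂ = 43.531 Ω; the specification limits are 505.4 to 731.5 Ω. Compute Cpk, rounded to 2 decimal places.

Cpu = (USL − μ̂) / (3σ̂) = (731.5 − 640.2) / (3 × 43.531) = 0.6991; Cpl = (μ̂ − LSL) / (3σ̂) = (640.2 − 505.4) / (3 × 43.531) = 1.0322; Cpk = min(Cpu, Cpl) = 0.6991

0.70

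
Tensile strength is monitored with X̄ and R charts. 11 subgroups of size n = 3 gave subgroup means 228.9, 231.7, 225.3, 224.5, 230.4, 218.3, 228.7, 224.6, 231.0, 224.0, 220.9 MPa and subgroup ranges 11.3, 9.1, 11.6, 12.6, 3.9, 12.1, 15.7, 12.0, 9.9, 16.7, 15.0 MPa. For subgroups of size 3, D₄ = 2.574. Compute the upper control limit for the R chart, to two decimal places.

R̄ = (11.3 + 9.1 + 11.6 + 12.6 + 3.9 + 12.1 + 15.7 + 12.0 + 9.9 + 16.7 + 15.0) / 11 = 129.9000 / 11 = 11.8091
UCL_R = D₄·R̄ = 2.574 × 11.8091 = 30.3966

30.40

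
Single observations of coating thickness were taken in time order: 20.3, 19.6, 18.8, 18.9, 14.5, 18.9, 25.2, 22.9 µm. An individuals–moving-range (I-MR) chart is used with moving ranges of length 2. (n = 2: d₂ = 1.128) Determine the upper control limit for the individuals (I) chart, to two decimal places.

27.11

X̄ = (20.3 + 19.6 + 18.8 + 18.9 + 14.5 + 18.9 + 25.2 + 22.9) / 8 = 19.8875
Moving ranges: 0.7, 0.8, 0.1, 4.4, 4.4, 6.3, 2.3; M̄R̄ = 19.0000 / 7 = 2.7143
UCL = X̄ + 3·M̄R̄/d₂ = 19.8875 + 3 × 2.7143 / 1.128 = 27.1063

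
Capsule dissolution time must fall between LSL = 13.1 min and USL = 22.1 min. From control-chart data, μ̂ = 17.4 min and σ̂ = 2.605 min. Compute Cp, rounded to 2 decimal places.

Cp = (USL − LSL) / (6σ̂) = (22.1 − 13.1) / (6 × 2.605) = 9.0000 / 15.6300 = 0.5758

0.58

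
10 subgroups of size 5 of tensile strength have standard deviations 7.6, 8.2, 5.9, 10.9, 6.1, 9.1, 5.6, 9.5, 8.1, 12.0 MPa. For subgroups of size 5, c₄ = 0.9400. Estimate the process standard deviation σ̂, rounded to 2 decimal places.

s̄ = (7.6 + 8.2 + 5.9 + 10.9 + 6.1 + 9.1 + 5.6 + 9.5 + 8.1 + 12.0) / 10 = 8.3000
σ̂ = s̄ / c₄ = 8.3000 / 0.9400 = 8.8298

8.83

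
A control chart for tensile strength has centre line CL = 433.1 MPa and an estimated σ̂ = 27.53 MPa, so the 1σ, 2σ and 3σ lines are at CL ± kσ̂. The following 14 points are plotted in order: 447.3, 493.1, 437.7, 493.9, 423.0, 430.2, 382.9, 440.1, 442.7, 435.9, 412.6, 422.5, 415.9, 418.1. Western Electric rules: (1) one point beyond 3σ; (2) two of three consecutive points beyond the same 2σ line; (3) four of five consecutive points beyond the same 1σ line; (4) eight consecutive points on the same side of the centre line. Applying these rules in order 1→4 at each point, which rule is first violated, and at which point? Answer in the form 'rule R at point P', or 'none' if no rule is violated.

Zone of each point (C = within 1σ̂, B = 1σ̂–2σ̂, A = 2σ̂–3σ̂, * = beyond 3σ̂; sign = side of CL): 1:+C, 2:+A, 3:+C, 4:+A, 5:-C, 6:-C, 7:-B, 8:+C, 9:+C, 10:+C, 11:-C, 12:-C, 13:-C, 14:-C
Rule 2 (two of three consecutive points beyond the same 2σ limit) is satisfied at point 4.

rule 2 at point 4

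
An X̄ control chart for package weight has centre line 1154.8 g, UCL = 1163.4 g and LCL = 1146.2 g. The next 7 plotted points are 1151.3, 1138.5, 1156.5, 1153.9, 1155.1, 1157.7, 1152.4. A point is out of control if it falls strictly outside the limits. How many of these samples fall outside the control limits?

1

Compare each point to [1146.2, 1163.4]: sample 2 = 1138.5 < LCL.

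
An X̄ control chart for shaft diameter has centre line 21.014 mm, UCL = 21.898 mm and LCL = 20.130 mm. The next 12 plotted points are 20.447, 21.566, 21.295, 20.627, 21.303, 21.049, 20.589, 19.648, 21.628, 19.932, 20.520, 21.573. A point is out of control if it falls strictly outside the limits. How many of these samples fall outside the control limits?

Compare each point to [20.130, 21.898]: sample 8 = 19.648 < LCL; sample 10 = 19.932 < LCL.

2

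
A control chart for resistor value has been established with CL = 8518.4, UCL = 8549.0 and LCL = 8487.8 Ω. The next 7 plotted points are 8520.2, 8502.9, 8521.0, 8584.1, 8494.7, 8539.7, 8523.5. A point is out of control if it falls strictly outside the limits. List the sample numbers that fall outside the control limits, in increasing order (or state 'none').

Compare each point to [8487.8, 8549.0]: sample 4 = 8584.1 > UCL.

4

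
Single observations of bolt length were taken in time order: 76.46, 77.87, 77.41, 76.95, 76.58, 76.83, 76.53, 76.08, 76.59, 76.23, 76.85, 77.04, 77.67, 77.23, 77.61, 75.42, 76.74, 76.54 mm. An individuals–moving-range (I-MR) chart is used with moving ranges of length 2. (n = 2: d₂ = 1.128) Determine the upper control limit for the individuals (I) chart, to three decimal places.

X̄ = (76.46 + 77.87 + 77.41 + 76.95 + 76.58 + 76.83 + 76.53 + 76.08 + 76.59 + 76.23 + 76.85 + 77.04 + 77.67 + 77.23 + 77.61 + 75.42 + 76.74 + 76.54) / 18 = 76.8128
Moving ranges: 1.41, 0.46, 0.46, 0.37, 0.25, 0.30, 0.45, 0.51, 0.36, 0.62, 0.19, 0.63, 0.44, 0.38, 2.19, 1.32, 0.20; M̄R̄ = 10.5400 / 17 = 0.6200
UCL = X̄ + 3·M̄R̄/d₂ = 76.8128 + 3 × 0.6200 / 1.128 = 78.4617

78.462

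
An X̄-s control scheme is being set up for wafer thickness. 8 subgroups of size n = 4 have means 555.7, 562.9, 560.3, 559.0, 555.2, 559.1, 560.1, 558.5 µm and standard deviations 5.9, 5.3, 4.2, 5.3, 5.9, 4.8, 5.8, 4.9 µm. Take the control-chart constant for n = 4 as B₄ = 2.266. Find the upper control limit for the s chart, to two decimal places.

11.92

s̄ = (5.9 + 5.3 + 4.2 + 5.3 + 5.9 + 4.8 + 5.8 + 4.9) / 8 = 5.2625
UCL_s = B₄·s̄ = 2.266 × 5.2625 = 11.9248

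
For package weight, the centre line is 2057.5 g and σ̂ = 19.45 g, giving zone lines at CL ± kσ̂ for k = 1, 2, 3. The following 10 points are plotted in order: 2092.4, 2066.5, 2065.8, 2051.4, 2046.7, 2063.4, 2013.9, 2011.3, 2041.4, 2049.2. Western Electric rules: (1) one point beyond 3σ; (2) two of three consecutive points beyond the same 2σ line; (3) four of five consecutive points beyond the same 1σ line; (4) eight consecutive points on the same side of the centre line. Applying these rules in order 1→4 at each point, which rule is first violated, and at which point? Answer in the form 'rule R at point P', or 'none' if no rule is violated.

Zone of each point (C = within 1σ̂, B = 1σ̂–2σ̂, A = 2σ̂–3σ̂, * = beyond 3σ̂; sign = side of CL): 1:+B, 2:+C, 3:+C, 4:-C, 5:-C, 6:+C, 7:-A, 8:-A, 9:-C, 10:-C
Rule 2 (two of three consecutive points beyond the same 2σ limit) is satisfied at point 8.

rule 2 at point 8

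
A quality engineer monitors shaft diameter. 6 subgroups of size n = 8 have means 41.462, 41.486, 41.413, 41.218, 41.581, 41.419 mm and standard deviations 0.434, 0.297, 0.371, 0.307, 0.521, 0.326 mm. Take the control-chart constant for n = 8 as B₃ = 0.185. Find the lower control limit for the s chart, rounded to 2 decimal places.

0.07

s̄ = (0.434 + 0.297 + 0.371 + 0.307 + 0.521 + 0.326) / 6 = 0.3760
LCL_s = B₃·s̄ = 0.185 × 0.3760 = 0.0696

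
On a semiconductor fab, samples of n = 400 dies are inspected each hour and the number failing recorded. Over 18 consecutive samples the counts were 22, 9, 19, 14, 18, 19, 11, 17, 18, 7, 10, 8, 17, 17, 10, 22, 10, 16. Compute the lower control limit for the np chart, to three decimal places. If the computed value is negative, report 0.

3.390

p̄ = Σdᵢ / (k·n) = 264 / (18 × 400) = 0.03667
LCL = np̄ − 3·√(np̄(1−p̄)) = 14.6667 − 3 × 3.7588 = 3.3901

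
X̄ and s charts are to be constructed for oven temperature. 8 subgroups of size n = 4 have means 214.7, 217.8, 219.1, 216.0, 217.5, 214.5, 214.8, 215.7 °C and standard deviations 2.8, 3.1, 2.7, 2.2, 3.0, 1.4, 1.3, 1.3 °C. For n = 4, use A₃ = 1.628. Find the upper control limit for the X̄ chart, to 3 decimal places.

219.885

X̄̄ = (214.7 + 217.8 + 219.1 + 216.0 + 217.5 + 214.5 + 214.8 + 215.7) / 8 = 216.2625
s̄ = (2.8 + 3.1 + 2.7 + 2.2 + 3.0 + 1.4 + 1.3 + 1.3) / 8 = 2.2250
UCL = X̄̄ + A₃·s̄ = 216.2625 + 1.628 × 2.2250 = 219.8848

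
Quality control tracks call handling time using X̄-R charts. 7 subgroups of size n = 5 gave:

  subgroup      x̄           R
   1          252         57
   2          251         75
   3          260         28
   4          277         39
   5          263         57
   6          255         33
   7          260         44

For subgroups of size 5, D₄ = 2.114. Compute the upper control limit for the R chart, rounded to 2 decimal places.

R̄ = (57 + 75 + 28 + 39 + 57 + 33 + 44) / 7 = 333.0000 / 7 = 47.5714
UCL_R = D₄·R̄ = 2.114 × 47.5714 = 100.5660

100.57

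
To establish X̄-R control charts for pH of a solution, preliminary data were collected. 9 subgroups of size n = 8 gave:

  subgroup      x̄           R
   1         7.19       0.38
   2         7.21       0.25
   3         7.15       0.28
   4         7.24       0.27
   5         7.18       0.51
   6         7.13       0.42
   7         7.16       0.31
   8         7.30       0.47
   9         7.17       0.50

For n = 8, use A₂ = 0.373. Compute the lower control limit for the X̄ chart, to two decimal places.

X̄̄ = (7.19 + 7.21 + 7.15 + 7.24 + 7.18 + 7.13 + 7.16 + 7.30 + 7.17) / 9 = 64.7300 / 9 = 7.1922
R̄ = (0.38 + 0.25 + 0.28 + 0.27 + 0.51 + 0.42 + 0.31 + 0.47 + 0.50) / 9 = 3.3900 / 9 = 0.3767
LCL = X̄̄ − A₂·R̄ = 7.1922 − 0.373 × 0.3767 = 7.0517

7.05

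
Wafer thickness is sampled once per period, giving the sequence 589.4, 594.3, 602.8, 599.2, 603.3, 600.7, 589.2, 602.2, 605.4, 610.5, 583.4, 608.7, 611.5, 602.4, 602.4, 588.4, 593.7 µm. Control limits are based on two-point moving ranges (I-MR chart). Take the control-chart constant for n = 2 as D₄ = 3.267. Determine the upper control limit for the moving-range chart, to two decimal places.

Moving ranges: 4.9, 8.5, 3.6, 4.1, 2.6, 11.5, 13.0, 3.2, 5.1, 27.1, 25.3, 2.8, 9.1, 0.0, 14.0, 5.3; M̄R̄ = 140.1000 / 16 = 8.7562
UCL_MR = D₄·M̄R̄ = 3.267 × 8.7562 = 28.6067

28.61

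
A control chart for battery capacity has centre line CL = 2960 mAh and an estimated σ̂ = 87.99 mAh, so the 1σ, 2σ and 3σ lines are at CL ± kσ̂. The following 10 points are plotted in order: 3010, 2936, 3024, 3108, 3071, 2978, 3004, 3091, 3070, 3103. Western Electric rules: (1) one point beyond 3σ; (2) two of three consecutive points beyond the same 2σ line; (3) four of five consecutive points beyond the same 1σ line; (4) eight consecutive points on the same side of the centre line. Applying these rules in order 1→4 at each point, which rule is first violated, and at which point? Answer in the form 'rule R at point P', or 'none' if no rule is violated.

Zone of each point (C = within 1σ̂, B = 1σ̂–2σ̂, A = 2σ̂–3σ̂, * = beyond 3σ̂; sign = side of CL): 1:+C, 2:-C, 3:+C, 4:+B, 5:+B, 6:+C, 7:+C, 8:+B, 9:+B, 10:+B
Rule 4 (eight consecutive points on the same side of the centre line) is satisfied at point 10.

rule 4 at point 10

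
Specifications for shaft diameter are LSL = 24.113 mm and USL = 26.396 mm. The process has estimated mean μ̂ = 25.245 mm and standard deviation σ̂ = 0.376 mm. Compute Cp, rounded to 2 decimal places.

Cp = (USL − LSL) / (6σ̂) = (26.396 − 24.113) / (6 × 0.376) = 2.2830 / 2.2560 = 1.0120

1.01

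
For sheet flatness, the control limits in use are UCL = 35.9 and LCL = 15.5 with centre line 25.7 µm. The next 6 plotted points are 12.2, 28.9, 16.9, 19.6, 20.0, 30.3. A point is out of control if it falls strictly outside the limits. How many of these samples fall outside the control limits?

Compare each point to [15.5, 35.9]: sample 1 = 12.2 < LCL.

1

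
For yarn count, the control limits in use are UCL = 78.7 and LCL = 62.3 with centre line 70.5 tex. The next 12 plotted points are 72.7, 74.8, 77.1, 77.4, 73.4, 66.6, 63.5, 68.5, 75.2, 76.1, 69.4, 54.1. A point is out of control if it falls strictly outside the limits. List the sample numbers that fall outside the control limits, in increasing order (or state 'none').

12

Compare each point to [62.3, 78.7]: sample 12 = 54.1 < LCL.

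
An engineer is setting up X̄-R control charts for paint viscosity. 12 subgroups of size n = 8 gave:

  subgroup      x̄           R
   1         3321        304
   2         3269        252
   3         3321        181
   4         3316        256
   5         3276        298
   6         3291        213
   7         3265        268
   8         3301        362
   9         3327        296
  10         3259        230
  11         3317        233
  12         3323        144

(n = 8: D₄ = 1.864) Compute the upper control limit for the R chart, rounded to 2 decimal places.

471.75

R̄ = (304 + 252 + 181 + 256 + 298 + 213 + 268 + 362 + 296 + 230 + 233 + 144) / 12 = 3037.0000 / 12 = 253.0833
UCL_R = D₄·R̄ = 1.864 × 253.0833 = 471.7473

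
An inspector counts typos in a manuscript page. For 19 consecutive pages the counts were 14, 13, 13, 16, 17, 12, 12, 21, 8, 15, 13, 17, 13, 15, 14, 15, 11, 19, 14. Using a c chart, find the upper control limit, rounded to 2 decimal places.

25.67

c̄ = (14 + 13 + 13 + 16 + 17 + 12 + 12 + 21 + 8 + 15 + 13 + 17 + 13 + 15 + 14 + 15 + 11 + 19 + 14) / 19 = 272 / 19 = 14.3158
UCL = c̄ + 3√c̄ = 14.3158 + 3 × √14.3158 = 14.3158 + 3 × 3.7836 = 25.6667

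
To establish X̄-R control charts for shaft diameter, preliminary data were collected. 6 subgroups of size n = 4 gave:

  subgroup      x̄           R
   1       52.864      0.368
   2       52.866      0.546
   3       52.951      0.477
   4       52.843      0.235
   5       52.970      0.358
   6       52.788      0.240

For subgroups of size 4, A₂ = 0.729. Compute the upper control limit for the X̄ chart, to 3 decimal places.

53.151

X̄̄ = (52.864 + 52.866 + 52.951 + 52.843 + 52.970 + 52.788) / 6 = 317.2820 / 6 = 52.8803
R̄ = (0.368 + 0.546 + 0.477 + 0.235 + 0.358 + 0.240) / 6 = 2.2240 / 6 = 0.3707
UCL = X̄̄ + A₂·R̄ = 52.8803 + 0.729 × 0.3707 = 53.1505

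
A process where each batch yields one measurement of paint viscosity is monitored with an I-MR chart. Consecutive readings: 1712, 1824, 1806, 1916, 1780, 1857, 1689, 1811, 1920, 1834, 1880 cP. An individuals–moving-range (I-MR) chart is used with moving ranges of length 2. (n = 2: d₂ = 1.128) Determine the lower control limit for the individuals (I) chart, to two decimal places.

1559.12

X̄ = (1712 + 1824 + 1806 + 1916 + 1780 + 1857 + 1689 + 1811 + 1920 + 1834 + 1880) / 11 = 1820.8182
Moving ranges: 112, 18, 110, 136, 77, 168, 122, 109, 86, 46; M̄R̄ = 984.0000 / 10 = 98.4000
LCL = X̄ − 3·M̄R̄/d₂ = 1820.8182 − 3 × 98.4000 / 1.128 = 1559.1161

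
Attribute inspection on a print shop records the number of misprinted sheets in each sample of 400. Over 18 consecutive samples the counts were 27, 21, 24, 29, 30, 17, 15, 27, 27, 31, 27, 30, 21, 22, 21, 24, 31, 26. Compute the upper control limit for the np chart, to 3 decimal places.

p̄ = Σdᵢ / (k·n) = 450 / (18 × 400) = 0.06250
UCL = np̄ + 3·√(np̄(1−p̄)) = 25.0000 + 3 × √(25.0000×0.93750) = 25.0000 + 3 × 4.8412 = 39.5237

39.524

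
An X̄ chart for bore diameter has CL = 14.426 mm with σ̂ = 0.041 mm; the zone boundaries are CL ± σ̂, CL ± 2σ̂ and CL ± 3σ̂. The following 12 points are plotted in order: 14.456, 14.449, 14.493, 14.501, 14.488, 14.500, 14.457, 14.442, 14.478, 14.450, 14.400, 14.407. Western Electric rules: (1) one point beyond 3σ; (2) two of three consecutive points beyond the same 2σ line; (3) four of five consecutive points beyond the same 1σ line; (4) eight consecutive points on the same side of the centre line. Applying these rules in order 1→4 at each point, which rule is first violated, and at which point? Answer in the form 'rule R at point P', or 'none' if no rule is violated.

Zone of each point (C = within 1σ̂, B = 1σ̂–2σ̂, A = 2σ̂–3σ̂, * = beyond 3σ̂; sign = side of CL): 1:+C, 2:+C, 3:+B, 4:+B, 5:+B, 6:+B, 7:+C, 8:+C, 9:+B, 10:+C, 11:-C, 12:-C
Rule 3 (four of five consecutive points beyond the same 1σ limit) is satisfied at point 6.

rule 3 at point 6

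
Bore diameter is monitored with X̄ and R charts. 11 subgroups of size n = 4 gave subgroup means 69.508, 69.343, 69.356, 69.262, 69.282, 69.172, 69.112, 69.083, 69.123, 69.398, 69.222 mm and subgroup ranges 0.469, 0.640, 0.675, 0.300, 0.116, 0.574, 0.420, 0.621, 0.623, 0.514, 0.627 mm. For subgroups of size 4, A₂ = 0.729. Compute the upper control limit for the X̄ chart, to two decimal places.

69.63

X̄̄ = (69.508 + 69.343 + 69.356 + 69.262 + 69.282 + 69.172 + 69.112 + 69.083 + 69.123 + 69.398 + 69.222) / 11 = 761.8610 / 11 = 69.2601
R̄ = (0.469 + 0.640 + 0.675 + 0.300 + 0.116 + 0.574 + 0.420 + 0.621 + 0.623 + 0.514 + 0.627) / 11 = 5.5790 / 11 = 0.5072
UCL = X̄̄ + A₂·R̄ = 69.2601 + 0.729 × 0.5072 = 69.6298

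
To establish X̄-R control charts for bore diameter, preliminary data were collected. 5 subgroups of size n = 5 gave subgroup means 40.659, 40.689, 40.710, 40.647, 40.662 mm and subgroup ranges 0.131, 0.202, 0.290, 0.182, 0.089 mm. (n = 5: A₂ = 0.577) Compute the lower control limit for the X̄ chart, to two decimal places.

40.57

X̄̄ = (40.659 + 40.689 + 40.710 + 40.647 + 40.662) / 5 = 203.3670 / 5 = 40.6734
R̄ = (0.131 + 0.202 + 0.290 + 0.182 + 0.089) / 5 = 0.8940 / 5 = 0.1788
LCL = X̄̄ − A₂·R̄ = 40.6734 − 0.577 × 0.1788 = 40.5702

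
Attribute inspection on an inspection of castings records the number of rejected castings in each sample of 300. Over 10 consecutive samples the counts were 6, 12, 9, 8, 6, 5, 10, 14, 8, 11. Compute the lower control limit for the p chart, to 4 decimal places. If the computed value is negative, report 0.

0.0003

p̄ = Σdᵢ / (k·n) = 89 / (10 × 300) = 0.02967
LCL = p̄ − 3·√(p̄(1−p̄)/n) = 0.02967 − 3 × 0.00980 = 0.00028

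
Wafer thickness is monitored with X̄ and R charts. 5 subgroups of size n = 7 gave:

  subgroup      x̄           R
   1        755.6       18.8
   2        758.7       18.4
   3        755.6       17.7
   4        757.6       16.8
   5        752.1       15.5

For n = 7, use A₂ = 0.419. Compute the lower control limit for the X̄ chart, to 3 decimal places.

X̄̄ = (755.6 + 758.7 + 755.6 + 757.6 + 752.1) / 5 = 3779.6000 / 5 = 755.9200
R̄ = (18.8 + 18.4 + 17.7 + 16.8 + 15.5) / 5 = 87.2000 / 5 = 17.4400
LCL = X̄̄ − A₂·R̄ = 755.9200 − 0.419 × 17.4400 = 748.6126

748.613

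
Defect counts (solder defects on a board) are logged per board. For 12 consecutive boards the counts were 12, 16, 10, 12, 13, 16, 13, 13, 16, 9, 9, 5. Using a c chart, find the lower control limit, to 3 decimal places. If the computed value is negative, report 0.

c̄ = (12 + 16 + 10 + 12 + 13 + 16 + 13 + 13 + 16 + 9 + 9 + 5) / 12 = 144 / 12 = 12.0000
LCL = c̄ − 3√c̄ = 12.0000 − 3 × 3.4641 = 1.6077

1.608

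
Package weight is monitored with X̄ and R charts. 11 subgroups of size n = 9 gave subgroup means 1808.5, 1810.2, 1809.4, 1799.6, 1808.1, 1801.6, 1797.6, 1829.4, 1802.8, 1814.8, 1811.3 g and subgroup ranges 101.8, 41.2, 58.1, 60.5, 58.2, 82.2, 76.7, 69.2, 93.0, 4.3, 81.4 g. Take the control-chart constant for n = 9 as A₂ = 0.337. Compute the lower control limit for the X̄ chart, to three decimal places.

1786.221

X̄̄ = (1808.5 + 1810.2 + 1809.4 + 1799.6 + 1808.1 + 1801.6 + 1797.6 + 1829.4 + 1802.8 + 1814.8 + 1811.3) / 11 = 19893.3000 / 11 = 1808.4818
R̄ = (101.8 + 41.2 + 58.1 + 60.5 + 58.2 + 82.2 + 76.7 + 69.2 + 93.0 + 4.3 + 81.4) / 11 = 726.6000 / 11 = 66.0545
LCL = X̄̄ − A₂·R̄ = 1808.4818 − 0.337 × 66.0545 = 1786.2214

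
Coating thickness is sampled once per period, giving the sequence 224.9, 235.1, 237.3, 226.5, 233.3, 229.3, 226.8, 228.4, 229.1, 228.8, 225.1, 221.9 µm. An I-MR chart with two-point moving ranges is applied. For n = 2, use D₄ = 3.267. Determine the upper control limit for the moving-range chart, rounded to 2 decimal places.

Moving ranges: 10.2, 2.2, 10.8, 6.8, 4.0, 2.5, 1.6, 0.7, 0.3, 3.7, 3.2; M̄R̄ = 46.0000 / 11 = 4.1818
UCL_MR = D₄·M̄R̄ = 3.267 × 4.1818 = 13.6620

13.66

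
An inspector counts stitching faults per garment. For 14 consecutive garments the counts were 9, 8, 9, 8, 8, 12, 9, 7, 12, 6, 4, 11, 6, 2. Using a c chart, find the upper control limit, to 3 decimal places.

c̄ = (9 + 8 + 9 + 8 + 8 + 12 + 9 + 7 + 12 + 6 + 4 + 11 + 6 + 2) / 14 = 111 / 14 = 7.9286
UCL = c̄ + 3√c̄ = 7.9286 + 3 × √7.9286 = 7.9286 + 3 × 2.8158 = 16.3759

16.376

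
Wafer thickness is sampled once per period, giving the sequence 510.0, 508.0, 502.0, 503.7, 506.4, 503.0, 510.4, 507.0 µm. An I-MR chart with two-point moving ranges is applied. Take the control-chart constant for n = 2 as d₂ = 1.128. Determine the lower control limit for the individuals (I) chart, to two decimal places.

X̄ = (510.0 + 508.0 + 502.0 + 503.7 + 506.4 + 503.0 + 510.4 + 507.0) / 8 = 506.3125
Moving ranges: 2.0, 6.0, 1.7, 2.7, 3.4, 7.4, 3.4; M̄R̄ = 26.6000 / 7 = 3.8000
LCL = X̄ − 3·M̄R̄/d₂ = 506.3125 − 3 × 3.8000 / 1.128 = 496.2061

496.21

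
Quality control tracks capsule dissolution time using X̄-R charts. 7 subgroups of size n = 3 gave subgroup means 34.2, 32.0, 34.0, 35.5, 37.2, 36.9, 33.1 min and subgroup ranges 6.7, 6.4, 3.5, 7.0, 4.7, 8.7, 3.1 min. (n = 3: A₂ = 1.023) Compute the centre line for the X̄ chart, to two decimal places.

34.70

X̄̄ = (34.2 + 32.0 + 34.0 + 35.5 + 37.2 + 36.9 + 33.1) / 7 = 242.9000 / 7 = 34.7000
CL = X̄̄ = 34.7000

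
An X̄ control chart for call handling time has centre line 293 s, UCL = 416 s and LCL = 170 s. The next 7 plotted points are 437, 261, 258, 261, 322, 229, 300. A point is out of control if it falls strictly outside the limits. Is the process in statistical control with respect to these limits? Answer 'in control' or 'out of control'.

out of control

Compare each point to [170, 416]: sample 1 = 437 > UCL.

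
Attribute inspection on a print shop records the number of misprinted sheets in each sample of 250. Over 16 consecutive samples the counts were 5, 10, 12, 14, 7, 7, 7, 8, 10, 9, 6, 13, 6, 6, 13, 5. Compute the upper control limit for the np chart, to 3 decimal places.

p̄ = Σdᵢ / (k·n) = 138 / (16 × 250) = 0.03450
UCL = np̄ + 3·√(np̄(1−p̄)) = 8.6250 + 3 × √(8.6250×0.96550) = 8.6250 + 3 × 2.8857 = 17.2822

17.282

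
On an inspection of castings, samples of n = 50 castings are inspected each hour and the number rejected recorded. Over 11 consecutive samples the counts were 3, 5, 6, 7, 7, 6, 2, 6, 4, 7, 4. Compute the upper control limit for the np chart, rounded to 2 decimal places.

11.65

p̄ = Σdᵢ / (k·n) = 57 / (11 × 50) = 0.10364
UCL = np̄ + 3·√(np̄(1−p̄)) = 5.1818 + 3 × √(5.1818×0.89636) = 5.1818 + 3 × 2.1552 = 11.6474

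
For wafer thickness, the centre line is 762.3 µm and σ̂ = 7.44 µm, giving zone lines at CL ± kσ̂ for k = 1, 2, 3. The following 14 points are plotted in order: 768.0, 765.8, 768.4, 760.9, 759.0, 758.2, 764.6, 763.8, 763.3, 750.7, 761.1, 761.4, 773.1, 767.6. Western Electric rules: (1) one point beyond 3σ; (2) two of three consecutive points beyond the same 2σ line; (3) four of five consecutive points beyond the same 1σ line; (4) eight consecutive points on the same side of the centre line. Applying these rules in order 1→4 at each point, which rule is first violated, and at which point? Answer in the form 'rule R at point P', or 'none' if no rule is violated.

Zone of each point (C = within 1σ̂, B = 1σ̂–2σ̂, A = 2σ̂–3σ̂, * = beyond 3σ̂; sign = side of CL): 1:+C, 2:+C, 3:+C, 4:-C, 5:-C, 6:-C, 7:+C, 8:+C, 9:+C, 10:-B, 11:-C, 12:-C, 13:+B, 14:+C
No rule fires across all 14 points.

none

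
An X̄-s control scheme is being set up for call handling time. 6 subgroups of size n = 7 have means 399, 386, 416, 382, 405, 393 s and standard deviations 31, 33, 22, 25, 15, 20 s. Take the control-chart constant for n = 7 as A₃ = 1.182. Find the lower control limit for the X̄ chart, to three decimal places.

368.071

X̄̄ = (399 + 386 + 416 + 382 + 405 + 393) / 6 = 396.8333
s̄ = (31 + 33 + 22 + 25 + 15 + 20) / 6 = 24.3333
LCL = X̄̄ − A₃·s̄ = 396.8333 − 1.182 × 24.3333 = 368.0713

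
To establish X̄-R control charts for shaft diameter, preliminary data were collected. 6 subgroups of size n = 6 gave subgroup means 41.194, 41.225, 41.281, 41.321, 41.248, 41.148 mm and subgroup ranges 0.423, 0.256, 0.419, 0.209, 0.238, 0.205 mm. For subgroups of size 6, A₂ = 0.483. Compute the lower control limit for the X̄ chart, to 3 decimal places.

41.095

X̄̄ = (41.194 + 41.225 + 41.281 + 41.321 + 41.248 + 41.148) / 6 = 247.4170 / 6 = 41.2362
R̄ = (0.423 + 0.256 + 0.419 + 0.209 + 0.238 + 0.205) / 6 = 1.7500 / 6 = 0.2917
LCL = X̄̄ − A₂·R̄ = 41.2362 − 0.483 × 0.2917 = 41.0953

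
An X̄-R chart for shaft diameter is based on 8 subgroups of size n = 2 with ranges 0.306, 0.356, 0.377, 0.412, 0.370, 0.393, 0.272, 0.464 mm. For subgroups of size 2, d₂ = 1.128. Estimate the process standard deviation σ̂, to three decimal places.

0.327

R̄ = (0.306 + 0.356 + 0.377 + 0.412 + 0.370 + 0.393 + 0.272 + 0.464) / 8 = 0.3688
σ̂ = R̄ / d₂ = 0.3688 / 1.128 = 0.3269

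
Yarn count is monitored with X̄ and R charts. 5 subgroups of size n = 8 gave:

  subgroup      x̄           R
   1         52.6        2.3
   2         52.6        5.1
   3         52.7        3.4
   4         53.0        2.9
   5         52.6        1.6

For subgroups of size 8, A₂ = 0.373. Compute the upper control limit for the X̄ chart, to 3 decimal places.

53.841

X̄̄ = (52.6 + 52.6 + 52.7 + 53.0 + 52.6) / 5 = 263.5000 / 5 = 52.7000
R̄ = (2.3 + 5.1 + 3.4 + 2.9 + 1.6) / 5 = 15.3000 / 5 = 3.0600
UCL = X̄̄ + A₂·R̄ = 52.7000 + 0.373 × 3.0600 = 53.8414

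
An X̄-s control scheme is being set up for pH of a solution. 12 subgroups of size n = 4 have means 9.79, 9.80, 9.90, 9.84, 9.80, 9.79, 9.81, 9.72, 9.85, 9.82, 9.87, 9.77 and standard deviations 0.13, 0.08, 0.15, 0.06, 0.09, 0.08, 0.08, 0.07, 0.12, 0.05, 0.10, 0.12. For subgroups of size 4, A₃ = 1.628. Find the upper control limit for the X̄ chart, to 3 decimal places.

X̄̄ = (9.79 + 9.80 + 9.90 + 9.84 + 9.80 + 9.79 + 9.81 + 9.72 + 9.85 + 9.82 + 9.87 + 9.77) / 12 = 9.8133
s̄ = (0.13 + 0.08 + 0.15 + 0.06 + 0.09 + 0.08 + 0.08 + 0.07 + 0.12 + 0.05 + 0.10 + 0.12) / 12 = 0.0942
UCL = X̄̄ + A₃·s̄ = 9.8133 + 1.628 × 0.0942 = 9.9666

9.967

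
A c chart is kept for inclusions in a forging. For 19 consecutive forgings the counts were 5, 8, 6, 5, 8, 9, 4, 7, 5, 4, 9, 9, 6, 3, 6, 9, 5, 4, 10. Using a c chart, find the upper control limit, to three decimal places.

c̄ = (5 + 8 + 6 + 5 + 8 + 9 + 4 + 7 + 5 + 4 + 9 + 9 + 6 + 3 + 6 + 9 + 5 + 4 + 10) / 19 = 122 / 19 = 6.4211
UCL = c̄ + 3√c̄ = 6.4211 + 3 × √6.4211 = 6.4211 + 3 × 2.5340 = 14.0230

14.023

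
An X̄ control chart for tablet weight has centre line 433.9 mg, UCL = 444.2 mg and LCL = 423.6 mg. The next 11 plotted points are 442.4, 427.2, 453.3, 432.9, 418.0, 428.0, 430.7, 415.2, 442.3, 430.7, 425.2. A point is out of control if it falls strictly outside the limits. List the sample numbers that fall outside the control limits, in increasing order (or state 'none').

Compare each point to [423.6, 444.2]: sample 3 = 453.3 > UCL; sample 5 = 418.0 < LCL; sample 8 = 415.2 < LCL.

3, 5, 8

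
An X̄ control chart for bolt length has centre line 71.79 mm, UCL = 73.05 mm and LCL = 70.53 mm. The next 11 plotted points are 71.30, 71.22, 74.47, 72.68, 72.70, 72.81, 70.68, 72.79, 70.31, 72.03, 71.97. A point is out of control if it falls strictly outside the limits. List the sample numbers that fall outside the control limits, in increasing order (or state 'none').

3, 9

Compare each point to [70.53, 73.05]: sample 3 = 74.47 > UCL; sample 9 = 70.31 < LCL.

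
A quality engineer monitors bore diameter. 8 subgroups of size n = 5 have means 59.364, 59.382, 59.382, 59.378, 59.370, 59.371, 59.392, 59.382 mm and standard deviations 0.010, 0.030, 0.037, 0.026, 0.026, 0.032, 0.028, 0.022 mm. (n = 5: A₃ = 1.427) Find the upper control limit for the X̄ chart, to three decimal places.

X̄̄ = (59.364 + 59.382 + 59.382 + 59.378 + 59.370 + 59.371 + 59.392 + 59.382) / 8 = 59.3776
s̄ = (0.010 + 0.030 + 0.037 + 0.026 + 0.026 + 0.032 + 0.028 + 0.022) / 8 = 0.0264
UCL = X̄̄ + A₃·s̄ = 59.3776 + 1.427 × 0.0264 = 59.4153

59.415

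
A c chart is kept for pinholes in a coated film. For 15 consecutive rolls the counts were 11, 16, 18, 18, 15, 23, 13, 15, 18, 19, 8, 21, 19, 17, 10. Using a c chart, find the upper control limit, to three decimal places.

c̄ = (11 + 16 + 18 + 18 + 15 + 23 + 13 + 15 + 18 + 19 + 8 + 21 + 19 + 17 + 10) / 15 = 241 / 15 = 16.0667
UCL = c̄ + 3√c̄ = 16.0667 + 3 × √16.0667 = 16.0667 + 3 × 4.0083 = 28.0916

28.092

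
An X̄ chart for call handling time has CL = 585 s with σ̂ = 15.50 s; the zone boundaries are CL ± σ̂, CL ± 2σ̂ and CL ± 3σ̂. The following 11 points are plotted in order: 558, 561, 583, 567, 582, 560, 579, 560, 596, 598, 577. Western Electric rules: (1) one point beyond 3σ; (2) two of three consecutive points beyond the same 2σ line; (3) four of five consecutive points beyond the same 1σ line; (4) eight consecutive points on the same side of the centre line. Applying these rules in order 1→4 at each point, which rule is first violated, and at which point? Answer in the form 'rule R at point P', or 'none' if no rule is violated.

Zone of each point (C = within 1σ̂, B = 1σ̂–2σ̂, A = 2σ̂–3σ̂, * = beyond 3σ̂; sign = side of CL): 1:-B, 2:-B, 3:-C, 4:-B, 5:-C, 6:-B, 7:-C, 8:-B, 9:+C, 10:+C, 11:-C
Rule 4 (eight consecutive points on the same side of the centre line) is satisfied at point 8.

rule 4 at point 8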